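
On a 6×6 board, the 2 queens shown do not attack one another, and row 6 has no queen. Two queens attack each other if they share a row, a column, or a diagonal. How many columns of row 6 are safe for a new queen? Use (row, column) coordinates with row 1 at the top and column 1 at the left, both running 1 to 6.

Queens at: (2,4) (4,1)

(2,4) attacks row 6 at column 4.
(4,1) attacks row 6 at column 1 and diagonals 3.
Attacked columns: {1, 3, 4}. Safe: {2, 5, 6}.

3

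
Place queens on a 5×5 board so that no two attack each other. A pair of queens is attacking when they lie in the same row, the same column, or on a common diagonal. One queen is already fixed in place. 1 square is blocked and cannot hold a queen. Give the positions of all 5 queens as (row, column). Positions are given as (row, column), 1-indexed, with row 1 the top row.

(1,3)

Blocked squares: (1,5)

Row 2: attacked by (1,3)→{2,3,4}. Safe: 1, 5. Place at column 5.
Row 3: attacked by (1,3)→{1,3,5}; (2,5)→{4,5}. Safe: 2. Place at column 2.
Row 4: attacked by (1,3)→{3}; (2,5)→{3,5}; (3,2)→{1,2,3}. Safe: 4. Place at column 4.
Row 5: attacked by (1,3)→{3}; (2,5)→{2,5}; (3,2)→{2,4}; (4,4)→{3,4,5}. Safe: 1. Place at column 1.
Columns [3, 5, 2, 4, 1], r−c [-2, -3, 1, 0, 4], r+c [4, 7, 5, 8, 6] are all distinct, so no two queens attack.

(1,3) (2,5) (3,2) (4,4) (5,1)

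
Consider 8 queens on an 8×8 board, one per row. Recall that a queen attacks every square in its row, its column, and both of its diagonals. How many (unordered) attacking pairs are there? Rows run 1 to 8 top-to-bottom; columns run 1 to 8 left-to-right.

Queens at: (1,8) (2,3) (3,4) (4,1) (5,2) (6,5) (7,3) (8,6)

5

Same column: (2,3)–(7,3) (column 3).
Same diagonal: (2,3)–(3,4) (|2−3| = |3−4| = 1); (2,3)–(4,1) (|2−4| = |3−1| = 2); (3,4)–(5,2) (|3−5| = |4−2| = 2); (4,1)–(5,2) (|4−5| = |1−2| = 1).
Total attacking pairs: 5.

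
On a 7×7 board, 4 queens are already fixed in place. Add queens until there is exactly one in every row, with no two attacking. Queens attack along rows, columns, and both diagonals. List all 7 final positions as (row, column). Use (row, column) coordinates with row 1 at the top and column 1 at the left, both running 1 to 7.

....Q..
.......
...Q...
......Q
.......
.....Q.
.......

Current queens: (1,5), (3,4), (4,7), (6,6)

Row 2: attacked by (1,5)→{4,5,6}; (3,4)→{3,4,5}; (4,7)→{5,7}; (6,6)→{2,6}. Safe: 1. Place at column 1.
Row 5: attacked by (1,5)→{1,5}; (2,1)→{1,4}; (3,4)→{2,4,6}; (4,7)→{6,7}; (6,6)→{5,6,7}. Safe: 3. Place at column 3.
Row 7: attacked by (1,5)→{5}; (2,1)→{1,6}; (3,4)→{4}; (4,7)→{4,7}; (5,3)→{1,3,5}; (6,6)→{5,6,7}. Safe: 2. Place at column 2.
Columns [5, 1, 4, 7, 3, 6, 2], r−c [-4, 1, -1, -3, 2, 0, 5], r+c [6, 3, 7, 11, 8, 12, 9] are all distinct, so no two queens attack.

(1,5) (2,1) (3,4) (4,7) (5,3) (6,6) (7,2)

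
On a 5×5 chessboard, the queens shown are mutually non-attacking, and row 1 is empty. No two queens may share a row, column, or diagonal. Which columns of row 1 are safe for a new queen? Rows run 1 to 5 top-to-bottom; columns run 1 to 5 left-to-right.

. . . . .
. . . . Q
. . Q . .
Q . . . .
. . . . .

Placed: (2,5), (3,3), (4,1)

columns 2

(2,5) attacks row 1 at column 5 and diagonals 4.
(3,3) attacks row 1 at column 3 and diagonals 1, 5.
(4,1) attacks row 1 at column 1 and diagonals 4.
Attacked columns: {1, 3, 4, 5}. Safe: {2}.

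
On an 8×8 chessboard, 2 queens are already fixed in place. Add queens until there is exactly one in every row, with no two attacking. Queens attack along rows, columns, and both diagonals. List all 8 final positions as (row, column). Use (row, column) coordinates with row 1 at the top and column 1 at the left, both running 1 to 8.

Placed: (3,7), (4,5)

(1,3) (2,1) (3,7) (4,5) (5,8) (6,2) (7,4) (8,6)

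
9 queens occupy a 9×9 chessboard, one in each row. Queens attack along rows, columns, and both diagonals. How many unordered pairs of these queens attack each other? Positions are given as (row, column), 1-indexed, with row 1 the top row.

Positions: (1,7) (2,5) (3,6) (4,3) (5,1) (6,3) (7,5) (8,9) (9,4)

5

Same column: (2,5)–(7,5) (column 5); (4,3)–(6,3) (column 3).
Same diagonal: (2,5)–(3,6) (|2−3| = |5−6| = 1); (2,5)–(4,3) (|2−4| = |5−3| = 2); (3,6)–(6,3) (|3−6| = |6−3| = 3).
Total attacking pairs: 5.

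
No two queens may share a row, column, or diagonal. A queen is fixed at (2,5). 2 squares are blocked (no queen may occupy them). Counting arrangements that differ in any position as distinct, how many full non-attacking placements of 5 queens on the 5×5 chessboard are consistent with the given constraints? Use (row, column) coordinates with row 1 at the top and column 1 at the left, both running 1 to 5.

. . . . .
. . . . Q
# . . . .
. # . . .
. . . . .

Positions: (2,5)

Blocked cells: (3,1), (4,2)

2

Branch on row 1: col 1 → 0; col 2 → 1; col 3 → 1.
Sum: 0 + 1 + 1 = 2.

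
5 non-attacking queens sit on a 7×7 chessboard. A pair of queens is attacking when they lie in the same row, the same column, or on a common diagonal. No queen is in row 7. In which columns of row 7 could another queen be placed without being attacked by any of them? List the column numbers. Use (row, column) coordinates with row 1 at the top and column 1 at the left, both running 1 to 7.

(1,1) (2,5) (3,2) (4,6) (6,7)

columns 4

(1,1) attacks row 7 at column 1 and diagonals 7.
(2,5) attacks row 7 at column 5.
(3,2) attacks row 7 at column 2 and diagonals 6.
(4,6) attacks row 7 at column 6 and diagonals 3.
(6,7) attacks row 7 at column 7 and diagonals 6.
Attacked columns: {1, 2, 3, 5, 6, 7}. Safe: {4}.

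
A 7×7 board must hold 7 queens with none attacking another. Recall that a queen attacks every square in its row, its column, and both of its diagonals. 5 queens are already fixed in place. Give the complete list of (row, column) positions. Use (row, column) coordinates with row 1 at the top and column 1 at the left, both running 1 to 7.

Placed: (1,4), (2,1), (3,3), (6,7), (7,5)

(1,4) (2,1) (3,3) (4,6) (5,2) (6,7) (7,5)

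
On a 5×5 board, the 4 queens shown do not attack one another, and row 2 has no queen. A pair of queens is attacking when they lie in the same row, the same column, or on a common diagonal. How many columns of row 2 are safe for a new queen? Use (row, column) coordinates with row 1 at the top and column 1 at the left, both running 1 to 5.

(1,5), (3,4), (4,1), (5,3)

(1,5) attacks row 2 at column 5 and diagonals 4.
(3,4) attacks row 2 at column 4 and diagonals 3, 5.
(4,1) attacks row 2 at column 1 and diagonals 3.
(5,3) attacks row 2 at column 3.
Attacked columns: {1, 3, 4, 5}. Safe: {2}.

1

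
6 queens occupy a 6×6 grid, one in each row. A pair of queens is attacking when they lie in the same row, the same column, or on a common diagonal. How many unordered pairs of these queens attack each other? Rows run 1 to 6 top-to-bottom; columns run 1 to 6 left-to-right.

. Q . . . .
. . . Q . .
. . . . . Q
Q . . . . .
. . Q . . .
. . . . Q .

0

All columns are distinct and no two queens satisfy |Δrow| = |Δcol|, so no pair attacks.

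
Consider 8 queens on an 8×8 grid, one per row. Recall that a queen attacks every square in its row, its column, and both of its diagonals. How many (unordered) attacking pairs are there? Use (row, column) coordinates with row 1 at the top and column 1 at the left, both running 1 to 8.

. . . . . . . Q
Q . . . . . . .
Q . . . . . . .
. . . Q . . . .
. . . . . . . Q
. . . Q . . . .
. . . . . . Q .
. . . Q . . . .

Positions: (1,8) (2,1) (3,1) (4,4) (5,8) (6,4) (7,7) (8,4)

Same column: (1,8)–(5,8) (column 8); (2,1)–(3,1) (column 1); (4,4)–(6,4) (column 4); (4,4)–(8,4) (column 4); (6,4)–(8,4) (column 4).
Same diagonal: (3,1)–(6,4) (|3−6| = |1−4| = 3); (4,4)–(7,7) (|4−7| = |4−7| = 3).
Total attacking pairs: 7.

7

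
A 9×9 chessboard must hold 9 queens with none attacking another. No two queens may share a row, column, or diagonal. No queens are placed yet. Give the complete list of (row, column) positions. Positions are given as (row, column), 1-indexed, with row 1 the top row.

(1,4) (2,2) (3,7) (4,9) (5,1) (6,8) (7,5) (8,3) (9,6)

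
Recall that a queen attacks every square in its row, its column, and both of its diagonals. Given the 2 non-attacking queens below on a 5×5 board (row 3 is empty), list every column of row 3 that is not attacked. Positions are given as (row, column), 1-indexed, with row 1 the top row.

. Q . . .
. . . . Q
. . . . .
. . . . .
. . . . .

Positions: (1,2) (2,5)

columns 1, 3

(1,2) attacks row 3 at column 2 and diagonals 4.
(2,5) attacks row 3 at column 5 and diagonals 4.
Attacked columns: {2, 4, 5}. Safe: {1, 3}.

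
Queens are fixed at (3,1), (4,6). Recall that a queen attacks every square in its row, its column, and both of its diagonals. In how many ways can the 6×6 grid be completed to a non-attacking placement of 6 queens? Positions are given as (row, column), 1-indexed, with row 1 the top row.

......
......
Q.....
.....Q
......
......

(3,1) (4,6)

1

Branch on row 1: col 2 → 0; col 4 → 0; col 5 → 1.
Sum: 0 + 0 + 1 = 1.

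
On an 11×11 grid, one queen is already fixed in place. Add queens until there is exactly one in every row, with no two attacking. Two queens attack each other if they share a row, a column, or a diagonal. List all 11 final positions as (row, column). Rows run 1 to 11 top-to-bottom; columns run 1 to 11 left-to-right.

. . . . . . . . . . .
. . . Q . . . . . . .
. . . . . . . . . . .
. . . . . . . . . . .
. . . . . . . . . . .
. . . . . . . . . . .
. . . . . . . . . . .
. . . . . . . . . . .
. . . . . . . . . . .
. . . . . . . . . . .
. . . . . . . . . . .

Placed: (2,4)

Row 1: attacked by (2,4)→{3,4,5}. Safe: 1, 2, 6, 7, 8, 9, 10, 11. Place at column 11.
Row 3: attacked by (1,11)→{9,11}; (2,4)→{3,4,5}. Safe: 1, 2, 6, 7, 8, 10. Place at column 7.
Row 4: attacked by (1,11)→{8,11}; (2,4)→{2,4,6}; (3,7)→{6,7,8}. Safe: 1, 3, 5, 9, 10. Place at column 1.
Row 5: attacked by (1,11)→{7,11}; (2,4)→{1,4,7}; (3,7)→{5,7,9}; (4,1)→{1,2}. Safe: 3, 6, 8, 10. Place at column 6.
Row 6: attacked by (1,11)→{6,11}; (2,4)→{4,8}; (3,7)→{4,7,10}; (4,1)→{1,3}; (5,6)→{5,6,7}. Safe: 2, 9. Place at column 9.
Row 7: attacked by (1,11)→{5,11}; (2,4)→{4,9}; (3,7)→{3,7,11}; (4,1)→{1,4}; (5,6)→{4,6,8}; (6,9)→{8,9,10}. Safe: 2. Place at column 2.
Row 8: attacked by (1,11)→{4,11}; (2,4)→{4,10}; (3,7)→{2,7}; (4,1)→{1,5}; (5,6)→{3,6,9}; (6,9)→{7,9,11}; (7,2)→{1,2,3}. Safe: 8. Place at column 8.
Row 9: attacked by (1,11)→{3,11}; (2,4)→{4,11}; (3,7)→{1,7}; (4,1)→{1,6}; (5,6)→{2,6,10}; (6,9)→{6,9}; (7,2)→{2,4}; (8,8)→{7,8,9}. Safe: 5. Place at column 5.
Row 10: attacked by (1,11)→{2,11}; (2,4)→{4}; (3,7)→{7}; (4,1)→{1,7}; (5,6)→{1,6,11}; (6,9)→{5,9}; (7,2)→{2,5}; (8,8)→{6,8,10}; (9,5)→{4,5,6}. Safe: 3. Place at column 3.
Row 11: attacked by (1,11)→{1,11}; (2,4)→{4}; (3,7)→{7}; (4,1)→{1,8}; (5,6)→{6}; (6,9)→{4,9}; (7,2)→{2,6}; (8,8)→{5,8,11}; (9,5)→{3,5,7}; (10,3)→{2,3,4}. Safe: 10. Place at column 10.
Columns [11, 4, 7, 1, 6, 9, 2, 8, 5, 3, 10], r−c [-10, -2, -4, 3, -1, -3, 5, 0, 4, 7, 1], r+c [12, 6, 10, 5, 11, 15, 9, 16, 14, 13, 21] are all distinct, so no two queens attack.

(1,11) (2,4) (3,7) (4,1) (5,6) (6,9) (7,2) (8,8) (9,5) (10,3) (11,10)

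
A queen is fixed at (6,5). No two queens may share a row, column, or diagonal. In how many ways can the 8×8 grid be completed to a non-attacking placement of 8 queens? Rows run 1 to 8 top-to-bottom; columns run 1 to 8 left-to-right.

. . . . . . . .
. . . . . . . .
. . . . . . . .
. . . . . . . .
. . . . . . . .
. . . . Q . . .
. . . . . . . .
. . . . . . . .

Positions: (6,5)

Branch on row 1: col 1 → 0; col 2 → 2; col 3 → 2; col 4 → 1; col 6 → 3; col 7 → 2; col 8 → 2.
Sum: 0 + 2 + 2 + 1 + 3 + 2 + 2 = 12.

12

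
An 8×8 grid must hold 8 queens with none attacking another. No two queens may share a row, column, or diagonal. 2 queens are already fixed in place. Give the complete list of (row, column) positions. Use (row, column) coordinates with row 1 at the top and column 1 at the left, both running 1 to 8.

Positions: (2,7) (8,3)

Row 1: attacked by (2,7)→{6,7,8}; (8,3)→{3}. Safe: 1, 2, 4, 5. Place at column 1.
Row 3: attacked by (1,1)→{1,3}; (2,7)→{6,7,8}; (8,3)→{3,8}. Safe: 2, 4, 5. Place at column 5.
Row 4: attacked by (1,1)→{1,4}; (2,7)→{5,7}; (3,5)→{4,5,6}; (8,3)→{3,7}. Safe: 2, 8. Place at column 8.
Row 5: attacked by (1,1)→{1,5}; (2,7)→{4,7}; (3,5)→{3,5,7}; (4,8)→{7,8}; (8,3)→{3,6}. Safe: 2. Place at column 2.
Row 6: attacked by (1,1)→{1,6}; (2,7)→{3,7}; (3,5)→{2,5,8}; (4,8)→{6,8}; (5,2)→{1,2,3}; (8,3)→{1,3,5}. Safe: 4. Place at column 4.
Row 7: attacked by (1,1)→{1,7}; (2,7)→{2,7}; (3,5)→{1,5}; (4,8)→{5,8}; (5,2)→{2,4}; (6,4)→{3,4,5}; (8,3)→{2,3,4}. Safe: 6. Place at column 6.
Columns [1, 7, 5, 8, 2, 4, 6, 3], r−c [0, -5, -2, -4, 3, 2, 1, 5], r+c [2, 9, 8, 12, 7, 10, 13, 11] are all distinct, so no two queens attack.

(1,1) (2,7) (3,5) (4,8) (5,2) (6,4) (7,6) (8,3)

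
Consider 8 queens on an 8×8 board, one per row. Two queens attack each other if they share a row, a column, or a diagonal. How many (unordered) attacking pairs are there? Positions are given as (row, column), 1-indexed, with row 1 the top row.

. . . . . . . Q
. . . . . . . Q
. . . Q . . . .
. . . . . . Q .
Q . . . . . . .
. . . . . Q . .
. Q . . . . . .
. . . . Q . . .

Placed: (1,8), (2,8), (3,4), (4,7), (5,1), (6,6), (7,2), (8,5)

2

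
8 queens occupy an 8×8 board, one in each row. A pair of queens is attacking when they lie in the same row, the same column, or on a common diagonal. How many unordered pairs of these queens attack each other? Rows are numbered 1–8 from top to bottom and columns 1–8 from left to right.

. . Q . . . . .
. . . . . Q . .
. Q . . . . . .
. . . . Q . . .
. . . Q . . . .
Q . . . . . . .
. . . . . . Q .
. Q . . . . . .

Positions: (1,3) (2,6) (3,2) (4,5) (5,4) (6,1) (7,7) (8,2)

Same column: (3,2)–(8,2) (column 2).
Same diagonal: (3,2)–(5,4) (|3−5| = |2−4| = 2); (4,5)–(5,4) (|4−5| = |5−4| = 1).
Total attacking pairs: 3.

3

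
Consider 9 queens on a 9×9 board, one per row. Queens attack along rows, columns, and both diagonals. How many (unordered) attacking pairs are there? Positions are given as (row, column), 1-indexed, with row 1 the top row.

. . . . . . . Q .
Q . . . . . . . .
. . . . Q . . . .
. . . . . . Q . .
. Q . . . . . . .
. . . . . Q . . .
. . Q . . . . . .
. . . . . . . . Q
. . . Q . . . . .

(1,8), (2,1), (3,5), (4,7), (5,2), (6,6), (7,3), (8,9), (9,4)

All columns are distinct and no two queens satisfy |Δrow| = |Δcol|, so no pair attacks.

0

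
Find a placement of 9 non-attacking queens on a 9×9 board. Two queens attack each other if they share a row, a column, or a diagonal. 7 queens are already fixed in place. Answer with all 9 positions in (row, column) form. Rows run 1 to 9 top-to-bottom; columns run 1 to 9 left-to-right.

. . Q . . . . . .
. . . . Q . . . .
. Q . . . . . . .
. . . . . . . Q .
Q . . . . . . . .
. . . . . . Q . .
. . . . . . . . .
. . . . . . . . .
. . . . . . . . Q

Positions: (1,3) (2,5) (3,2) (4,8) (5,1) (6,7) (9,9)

(1,3) (2,5) (3,2) (4,8) (5,1) (6,7) (7,4) (8,6) (9,9)

Row 7: attacked by (1,3)→{3,9}; (2,5)→{5}; (3,2)→{2,6}; (4,8)→{5,8}; (5,1)→{1,3}; (6,7)→{6,7,8}; (9,9)→{7,9}. Safe: 4. Place at column 4.
Row 8: attacked by (1,3)→{3}; (2,5)→{5}; (3,2)→{2,7}; (4,8)→{4,8}; (5,1)→{1,4}; (6,7)→{5,7,9}; (7,4)→{3,4,5}; (9,9)→{8,9}. Safe: 6. Place at column 6.
Columns [3, 5, 2, 8, 1, 7, 4, 6, 9], r−c [-2, -3, 1, -4, 4, -1, 3, 2, 0], r+c [4, 7, 5, 12, 6, 13, 11, 14, 18] are all distinct, so no two queens attack.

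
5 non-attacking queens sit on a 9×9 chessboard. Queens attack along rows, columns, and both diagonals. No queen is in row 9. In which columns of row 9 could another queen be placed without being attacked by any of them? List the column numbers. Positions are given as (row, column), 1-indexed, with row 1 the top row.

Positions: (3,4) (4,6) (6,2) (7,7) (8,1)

columns 3, 8

(3,4) attacks row 9 at column 4.
(4,6) attacks row 9 at column 6 and diagonals 1.
(6,2) attacks row 9 at column 2 and diagonals 5.
(7,7) attacks row 9 at column 7 and diagonals 5, 9.
(8,1) attacks row 9 at column 1 and diagonals 2.
Attacked columns: {1, 2, 4, 5, 6, 7, 9}. Safe: {3, 8}.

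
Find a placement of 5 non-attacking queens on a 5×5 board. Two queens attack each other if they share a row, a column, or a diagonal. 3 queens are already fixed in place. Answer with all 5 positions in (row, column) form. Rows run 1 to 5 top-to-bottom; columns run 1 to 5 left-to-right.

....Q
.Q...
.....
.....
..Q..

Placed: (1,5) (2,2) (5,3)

Row 3: attacked by (1,5)→{3,5}; (2,2)→{1,2,3}; (5,3)→{1,3,5}. Safe: 4. Place at column 4.
Row 4: attacked by (1,5)→{2,5}; (2,2)→{2,4}; (3,4)→{3,4,5}; (5,3)→{2,3,4}. Safe: 1. Place at column 1.
Columns [5, 2, 4, 1, 3], r−c [-4, 0, -1, 3, 2], r+c [6, 4, 7, 5, 8] are all distinct, so no two queens attack.

(1,5) (2,2) (3,4) (4,1) (5,3)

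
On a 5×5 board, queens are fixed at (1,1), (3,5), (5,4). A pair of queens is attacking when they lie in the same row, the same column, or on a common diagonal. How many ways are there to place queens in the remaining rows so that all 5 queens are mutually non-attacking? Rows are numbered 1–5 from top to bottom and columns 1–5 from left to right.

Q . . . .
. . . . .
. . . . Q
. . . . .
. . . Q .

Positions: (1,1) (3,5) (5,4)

Branch on row 2: col 3 → 1.
Sum: 1 = 1.

1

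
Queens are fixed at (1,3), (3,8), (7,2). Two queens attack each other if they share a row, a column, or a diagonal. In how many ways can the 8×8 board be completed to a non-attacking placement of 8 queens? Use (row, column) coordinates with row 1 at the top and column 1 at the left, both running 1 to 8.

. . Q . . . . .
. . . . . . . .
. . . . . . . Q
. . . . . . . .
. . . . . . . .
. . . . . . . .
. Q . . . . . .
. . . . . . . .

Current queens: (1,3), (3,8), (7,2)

2

Branch on row 2: col 1 → 0; col 5 → 1; col 6 → 1.
Sum: 0 + 1 + 1 = 2.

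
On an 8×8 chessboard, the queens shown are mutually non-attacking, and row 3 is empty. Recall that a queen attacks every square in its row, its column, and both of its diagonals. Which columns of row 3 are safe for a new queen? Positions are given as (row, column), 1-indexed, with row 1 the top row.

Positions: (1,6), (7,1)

columns 2, 3, 7

(1,6) attacks row 3 at column 6 and diagonals 4, 8.
(7,1) attacks row 3 at column 1 and diagonals 5.
Attacked columns: {1, 4, 5, 6, 8}. Safe: {2, 3, 7}.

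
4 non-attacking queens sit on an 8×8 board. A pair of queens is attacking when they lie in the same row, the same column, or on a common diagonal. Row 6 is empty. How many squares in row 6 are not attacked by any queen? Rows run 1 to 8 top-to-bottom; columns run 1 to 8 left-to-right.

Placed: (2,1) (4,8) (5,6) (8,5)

2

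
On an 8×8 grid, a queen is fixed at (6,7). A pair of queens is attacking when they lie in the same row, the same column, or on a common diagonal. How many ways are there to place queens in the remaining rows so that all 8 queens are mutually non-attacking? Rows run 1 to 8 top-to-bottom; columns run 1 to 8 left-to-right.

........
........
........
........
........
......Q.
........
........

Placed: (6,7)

14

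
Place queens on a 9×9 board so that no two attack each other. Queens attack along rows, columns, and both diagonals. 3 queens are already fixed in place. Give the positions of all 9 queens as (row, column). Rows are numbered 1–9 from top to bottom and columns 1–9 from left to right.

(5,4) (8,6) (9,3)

Row 1: attacked by (5,4)→{4,8}; (8,6)→{6}; (9,3)→{3}. Safe: 1, 2, 5, 7, 9. Place at column 5.
Row 2: attacked by (1,5)→{4,5,6}; (5,4)→{1,4,7}; (8,6)→{6}; (9,3)→{3}. Safe: 2, 8, 9. Place at column 2.
Row 3: attacked by (1,5)→{3,5,7}; (2,2)→{1,2,3}; (5,4)→{2,4,6}; (8,6)→{1,6}; (9,3)→{3,9}. Safe: 8. Place at column 8.
Row 4: attacked by (1,5)→{2,5,8}; (2,2)→{2,4}; (3,8)→{7,8,9}; (5,4)→{3,4,5}; (8,6)→{2,6}; (9,3)→{3,8}. Safe: 1. Place at column 1.
Row 6: attacked by (1,5)→{5}; (2,2)→{2,6}; (3,8)→{5,8}; (4,1)→{1,3}; (5,4)→{3,4,5}; (8,6)→{4,6,8}; (9,3)→{3,6}. Safe: 7, 9. Place at column 7.
Row 7: attacked by (1,5)→{5}; (2,2)→{2,7}; (3,8)→{4,8}; (4,1)→{1,4}; (5,4)→{2,4,6}; (6,7)→{6,7,8}; (8,6)→{5,6,7}; (9,3)→{1,3,5}. Safe: 9. Place at column 9.
Columns [5, 2, 8, 1, 4, 7, 9, 6, 3], r−c [-4, 0, -5, 3, 1, -1, -2, 2, 6], r+c [6, 4, 11, 5, 9, 13, 16, 14, 12] are all distinct, so no two queens attack.

(1,5) (2,2) (3,8) (4,1) (5,4) (6,7) (7,9) (8,6) (9,3)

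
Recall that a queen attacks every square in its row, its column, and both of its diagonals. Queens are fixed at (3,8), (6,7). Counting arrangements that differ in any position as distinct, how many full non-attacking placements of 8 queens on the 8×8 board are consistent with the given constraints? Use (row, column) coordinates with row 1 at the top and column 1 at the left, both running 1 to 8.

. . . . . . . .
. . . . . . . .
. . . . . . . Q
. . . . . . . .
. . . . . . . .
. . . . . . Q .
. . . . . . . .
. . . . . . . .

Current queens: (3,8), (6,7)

Branch on row 1: col 1 → 1; col 3 → 3; col 4 → 1; col 5 → 3.
Sum: 1 + 3 + 1 + 3 = 8.

8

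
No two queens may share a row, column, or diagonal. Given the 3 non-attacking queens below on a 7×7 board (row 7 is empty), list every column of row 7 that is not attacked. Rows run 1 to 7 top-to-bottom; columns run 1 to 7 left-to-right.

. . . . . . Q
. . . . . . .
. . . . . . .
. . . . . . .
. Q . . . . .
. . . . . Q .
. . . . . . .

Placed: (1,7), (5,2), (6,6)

(1,7) attacks row 7 at column 7 and diagonals 1.
(5,2) attacks row 7 at column 2 and diagonals 4.
(6,6) attacks row 7 at column 6 and diagonals 5, 7.
Attacked columns: {1, 2, 4, 5, 6, 7}. Safe: {3}.

columns 3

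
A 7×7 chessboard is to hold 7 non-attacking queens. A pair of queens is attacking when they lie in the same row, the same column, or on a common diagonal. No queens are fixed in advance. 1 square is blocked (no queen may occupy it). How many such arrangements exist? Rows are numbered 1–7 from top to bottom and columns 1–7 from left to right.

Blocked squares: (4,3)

36

Branch on row 1: col 1 → 3; col 2 → 6; col 3 → 6; col 4 → 5; col 5 → 5; col 6 → 7; col 7 → 4.
Sum: 3 + 6 + 6 + 5 + 5 + 7 + 4 = 36.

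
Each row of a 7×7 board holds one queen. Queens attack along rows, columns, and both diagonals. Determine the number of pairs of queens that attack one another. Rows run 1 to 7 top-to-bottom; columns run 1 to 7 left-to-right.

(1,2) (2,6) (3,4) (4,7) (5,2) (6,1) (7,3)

Same column: (1,2)–(5,2) (column 2).
Same diagonal: (1,2)–(3,4) (|1−3| = |2−4| = 2); (3,4)–(5,2) (|3−5| = |4−2| = 2); (3,4)–(6,1) (|3−6| = |4−1| = 3); (5,2)–(6,1) (|5−6| = |2−1| = 1).
Total attacking pairs: 5.

5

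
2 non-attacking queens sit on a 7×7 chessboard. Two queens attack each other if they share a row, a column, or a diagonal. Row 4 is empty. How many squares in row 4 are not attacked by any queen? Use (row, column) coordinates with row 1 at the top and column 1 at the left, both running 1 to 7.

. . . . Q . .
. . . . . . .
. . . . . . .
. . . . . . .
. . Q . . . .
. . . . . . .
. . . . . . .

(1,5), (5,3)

(1,5) attacks row 4 at column 5 and diagonals 2.
(5,3) attacks row 4 at column 3 and diagonals 2, 4.
Attacked columns: {2, 3, 4, 5}. Safe: {1, 6, 7}.

3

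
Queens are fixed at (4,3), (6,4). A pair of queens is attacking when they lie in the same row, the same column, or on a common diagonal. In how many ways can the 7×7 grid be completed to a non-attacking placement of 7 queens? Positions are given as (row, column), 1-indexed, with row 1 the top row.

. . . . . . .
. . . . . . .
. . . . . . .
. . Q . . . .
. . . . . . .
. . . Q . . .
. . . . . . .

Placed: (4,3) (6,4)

Branch on row 1: col 1 → 0; col 2 → 0; col 5 → 1; col 7 → 0.
Sum: 0 + 0 + 1 + 0 = 1.

1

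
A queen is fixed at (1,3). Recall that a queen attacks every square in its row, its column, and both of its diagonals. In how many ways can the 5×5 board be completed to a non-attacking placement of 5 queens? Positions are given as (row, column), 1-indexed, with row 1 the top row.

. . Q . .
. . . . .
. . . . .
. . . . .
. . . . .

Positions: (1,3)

Branch on row 2: col 1 → 1; col 5 → 1.
Sum: 1 + 1 = 2.

2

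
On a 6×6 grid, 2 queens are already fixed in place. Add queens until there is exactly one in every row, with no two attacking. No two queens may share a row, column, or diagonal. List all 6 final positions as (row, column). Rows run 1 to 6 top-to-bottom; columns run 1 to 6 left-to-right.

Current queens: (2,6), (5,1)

(1,3) (2,6) (3,2) (4,5) (5,1) (6,4)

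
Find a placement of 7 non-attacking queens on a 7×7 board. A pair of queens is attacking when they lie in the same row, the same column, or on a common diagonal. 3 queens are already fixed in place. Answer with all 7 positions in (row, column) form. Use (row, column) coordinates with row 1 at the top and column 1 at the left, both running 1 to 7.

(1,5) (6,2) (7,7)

Row 2: attacked by (1,5)→{4,5,6}; (6,2)→{2,6}; (7,7)→{2,7}. Safe: 1, 3. Place at column 3.
Row 3: attacked by (1,5)→{3,5,7}; (2,3)→{2,3,4}; (6,2)→{2,5}; (7,7)→{3,7}. Safe: 1, 6. Place at column 1.
Row 4: attacked by (1,5)→{2,5}; (2,3)→{1,3,5}; (3,1)→{1,2}; (6,2)→{2,4}; (7,7)→{4,7}. Safe: 6. Place at column 6.
Row 5: attacked by (1,5)→{1,5}; (2,3)→{3,6}; (3,1)→{1,3}; (4,6)→{5,6,7}; (6,2)→{1,2,3}; (7,7)→{5,7}. Safe: 4. Place at column 4.
Columns [5, 3, 1, 6, 4, 2, 7], r−c [-4, -1, 2, -2, 1, 4, 0], r+c [6, 5, 4, 10, 9, 8, 14] are all distinct, so no two queens attack.

(1,5) (2,3) (3,1) (4,6) (5,4) (6,2) (7,7)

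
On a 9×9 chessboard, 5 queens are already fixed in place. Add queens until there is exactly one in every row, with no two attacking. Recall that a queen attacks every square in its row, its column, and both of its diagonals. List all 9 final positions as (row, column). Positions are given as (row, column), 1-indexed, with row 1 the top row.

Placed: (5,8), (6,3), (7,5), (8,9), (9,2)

Row 1: attacked by (5,8)→{4,8}; (6,3)→{3,8}; (7,5)→{5}; (8,9)→{2,9}; (9,2)→{2}. Safe: 1, 6, 7. Place at column 6.
Row 2: attacked by (1,6)→{5,6,7}; (5,8)→{5,8}; (6,3)→{3,7}; (7,5)→{5}; (8,9)→{3,9}; (9,2)→{2,9}. Safe: 1, 4. Place at column 1.
Row 3: attacked by (1,6)→{4,6,8}; (2,1)→{1,2}; (5,8)→{6,8}; (6,3)→{3,6}; (7,5)→{1,5,9}; (8,9)→{4,9}; (9,2)→{2,8}. Safe: 7. Place at column 7.
Row 4: attacked by (1,6)→{3,6,9}; (2,1)→{1,3}; (3,7)→{6,7,8}; (5,8)→{7,8,9}; (6,3)→{1,3,5}; (7,5)→{2,5,8}; (8,9)→{5,9}; (9,2)→{2,7}. Safe: 4. Place at column 4.
Columns [6, 1, 7, 4, 8, 3, 5, 9, 2], r−c [-5, 1, -4, 0, -3, 3, 2, -1, 7], r+c [7, 3, 10, 8, 13, 9, 12, 17, 11] are all distinct, so no two queens attack.

(1,6) (2,1) (3,7) (4,4) (5,8) (6,3) (7,5) (8,9) (9,2)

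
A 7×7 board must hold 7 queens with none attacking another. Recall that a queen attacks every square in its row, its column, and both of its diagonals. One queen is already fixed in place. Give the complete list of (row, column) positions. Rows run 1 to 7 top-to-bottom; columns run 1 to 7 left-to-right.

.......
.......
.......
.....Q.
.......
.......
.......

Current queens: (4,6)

Row 1: attacked by (4,6)→{3,6}. Safe: 1, 2, 4, 5, 7. Place at column 4.
Row 2: attacked by (1,4)→{3,4,5}; (4,6)→{4,6}. Safe: 1, 2, 7. Place at column 1.
Row 3: attacked by (1,4)→{2,4,6}; (2,1)→{1,2}; (4,6)→{5,6,7}. Safe: 3. Place at column 3.
Row 5: attacked by (1,4)→{4}; (2,1)→{1,4}; (3,3)→{1,3,5}; (4,6)→{5,6,7}. Safe: 2. Place at column 2.
Row 6: attacked by (1,4)→{4}; (2,1)→{1,5}; (3,3)→{3,6}; (4,6)→{4,6}; (5,2)→{1,2,3}. Safe: 7. Place at column 7.
Row 7: attacked by (1,4)→{4}; (2,1)→{1,6}; (3,3)→{3,7}; (4,6)→{3,6}; (5,2)→{2,4}; (6,7)→{6,7}. Safe: 5. Place at column 5.
Columns [4, 1, 3, 6, 2, 7, 5], r−c [-3, 1, 0, -2, 3, -1, 2], r+c [5, 3, 6, 10, 7, 13, 12] are all distinct, so no two queens attack.

(1,4) (2,1) (3,3) (4,6) (5,2) (6,7) (7,5)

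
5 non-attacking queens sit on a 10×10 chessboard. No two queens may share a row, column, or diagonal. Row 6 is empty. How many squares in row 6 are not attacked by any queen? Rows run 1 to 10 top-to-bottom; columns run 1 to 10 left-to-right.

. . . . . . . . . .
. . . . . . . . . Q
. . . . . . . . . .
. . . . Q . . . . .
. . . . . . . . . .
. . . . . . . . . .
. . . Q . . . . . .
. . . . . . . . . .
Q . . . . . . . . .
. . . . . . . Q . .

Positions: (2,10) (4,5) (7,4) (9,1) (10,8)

(2,10) attacks row 6 at column 10 and diagonals 6.
(4,5) attacks row 6 at column 5 and diagonals 3, 7.
(7,4) attacks row 6 at column 4 and diagonals 3, 5.
(9,1) attacks row 6 at column 1 and diagonals 4.
(10,8) attacks row 6 at column 8 and diagonals 4.
Attacked columns: {1, 3, 4, 5, 6, 7, 8, 10}. Safe: {2, 9}.

2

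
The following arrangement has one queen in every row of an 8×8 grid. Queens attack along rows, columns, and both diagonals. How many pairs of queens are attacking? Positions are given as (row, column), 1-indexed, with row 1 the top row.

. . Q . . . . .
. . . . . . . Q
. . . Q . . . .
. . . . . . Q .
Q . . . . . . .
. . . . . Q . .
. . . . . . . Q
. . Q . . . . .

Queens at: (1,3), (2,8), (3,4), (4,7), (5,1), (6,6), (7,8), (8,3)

4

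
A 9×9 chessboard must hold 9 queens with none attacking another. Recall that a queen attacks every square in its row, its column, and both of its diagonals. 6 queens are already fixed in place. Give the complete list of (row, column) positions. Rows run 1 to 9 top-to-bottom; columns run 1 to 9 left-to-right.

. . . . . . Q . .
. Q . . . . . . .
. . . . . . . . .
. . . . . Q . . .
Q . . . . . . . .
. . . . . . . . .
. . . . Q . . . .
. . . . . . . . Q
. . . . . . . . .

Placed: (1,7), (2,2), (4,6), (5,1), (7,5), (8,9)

(1,7) (2,2) (3,8) (4,6) (5,1) (6,3) (7,5) (8,9) (9,4)

Row 3: attacked by (1,7)→{5,7,9}; (2,2)→{1,2,3}; (4,6)→{5,6,7}; (5,1)→{1,3}; (7,5)→{1,5,9}; (8,9)→{4,9}. Safe: 8. Place at column 8.
Row 6: attacked by (1,7)→{2,7}; (2,2)→{2,6}; (3,8)→{5,8}; (4,6)→{4,6,8}; (5,1)→{1,2}; (7,5)→{4,5,6}; (8,9)→{7,9}. Safe: 3. Place at column 3.
Row 9: attacked by (1,7)→{7}; (2,2)→{2,9}; (3,8)→{2,8}; (4,6)→{1,6}; (5,1)→{1,5}; (6,3)→{3,6}; (7,5)→{3,5,7}; (8,9)→{8,9}. Safe: 4. Place at column 4.
Columns [7, 2, 8, 6, 1, 3, 5, 9, 4], r−c [-6, 0, -5, -2, 4, 3, 2, -1, 5], r+c [8, 4, 11, 10, 6, 9, 12, 17, 13] are all distinct, so no two queens attack.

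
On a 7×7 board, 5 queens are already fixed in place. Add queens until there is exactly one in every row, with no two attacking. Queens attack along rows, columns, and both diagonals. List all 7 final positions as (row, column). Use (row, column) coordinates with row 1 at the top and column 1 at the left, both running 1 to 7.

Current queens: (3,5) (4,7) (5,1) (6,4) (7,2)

Row 1: attacked by (3,5)→{3,5,7}; (4,7)→{4,7}; (5,1)→{1,5}; (6,4)→{4}; (7,2)→{2}. Safe: 6. Place at column 6.
Row 2: attacked by (1,6)→{5,6,7}; (3,5)→{4,5,6}; (4,7)→{5,7}; (5,1)→{1,4}; (6,4)→{4}; (7,2)→{2,7}. Safe: 3. Place at column 3.
Columns [6, 3, 5, 7, 1, 4, 2], r−c [-5, -1, -2, -3, 4, 2, 5], r+c [7, 5, 8, 11, 6, 10, 9] are all distinct, so no two queens attack.

(1,6) (2,3) (3,5) (4,7) (5,1) (6,4) (7,2)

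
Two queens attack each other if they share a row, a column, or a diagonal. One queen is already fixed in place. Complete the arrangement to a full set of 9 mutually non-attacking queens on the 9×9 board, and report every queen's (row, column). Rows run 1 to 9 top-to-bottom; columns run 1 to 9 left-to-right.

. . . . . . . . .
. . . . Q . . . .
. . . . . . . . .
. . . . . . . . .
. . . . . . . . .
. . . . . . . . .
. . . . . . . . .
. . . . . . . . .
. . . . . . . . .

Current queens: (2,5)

Row 1: attacked by (2,5)→{4,5,6}. Safe: 1, 2, 3, 7, 8, 9. Place at column 8.
Row 3: attacked by (1,8)→{6,8}; (2,5)→{4,5,6}. Safe: 1, 2, 3, 7, 9. Place at column 2.
Row 4: attacked by (1,8)→{5,8}; (2,5)→{3,5,7}; (3,2)→{1,2,3}. Safe: 4, 6, 9. Place at column 4.
Row 5: attacked by (1,8)→{4,8}; (2,5)→{2,5,8}; (3,2)→{2,4}; (4,4)→{3,4,5}. Safe: 1, 6, 7, 9. Place at column 1.
Row 6: attacked by (1,8)→{3,8}; (2,5)→{1,5,9}; (3,2)→{2,5}; (4,4)→{2,4,6}; (5,1)→{1,2}. Safe: 7. Place at column 7.
Row 7: attacked by (1,8)→{2,8}; (2,5)→{5}; (3,2)→{2,6}; (4,4)→{1,4,7}; (5,1)→{1,3}; (6,7)→{6,7,8}. Safe: 9. Place at column 9.
Row 8: attacked by (1,8)→{1,8}; (2,5)→{5}; (3,2)→{2,7}; (4,4)→{4,8}; (5,1)→{1,4}; (6,7)→{5,7,9}; (7,9)→{8,9}. Safe: 3, 6. Place at column 6.
Row 9: attacked by (1,8)→{8}; (2,5)→{5}; (3,2)→{2,8}; (4,4)→{4,9}; (5,1)→{1,5}; (6,7)→{4,7}; (7,9)→{7,9}; (8,6)→{5,6,7}. Safe: 3. Place at column 3.
Columns [8, 5, 2, 4, 1, 7, 9, 6, 3], r−c [-7, -3, 1, 0, 4, -1, -2, 2, 6], r+c [9, 7, 5, 8, 6, 13, 16, 14, 12] are all distinct, so no two queens attack.

(1,8) (2,5) (3,2) (4,4) (5,1) (6,7) (7,9) (8,6) (9,3)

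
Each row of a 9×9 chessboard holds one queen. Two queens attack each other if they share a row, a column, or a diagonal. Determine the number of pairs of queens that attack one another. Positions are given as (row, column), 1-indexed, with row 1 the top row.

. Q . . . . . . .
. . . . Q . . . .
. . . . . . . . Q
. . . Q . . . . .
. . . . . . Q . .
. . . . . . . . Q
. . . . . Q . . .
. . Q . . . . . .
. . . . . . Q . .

Same column: (3,9)–(6,9) (column 9); (5,7)–(9,7) (column 7).
Same diagonal: (2,5)–(6,9) (|2−6| = |5−9| = 4); (3,9)–(5,7) (|3−5| = |9−7| = 2).
Total attacking pairs: 4.

4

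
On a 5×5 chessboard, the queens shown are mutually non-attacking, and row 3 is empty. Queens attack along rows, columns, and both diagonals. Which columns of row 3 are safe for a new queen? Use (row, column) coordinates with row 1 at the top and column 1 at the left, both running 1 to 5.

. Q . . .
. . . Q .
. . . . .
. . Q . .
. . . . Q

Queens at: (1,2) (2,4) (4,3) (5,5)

columns 1

(1,2) attacks row 3 at column 2 and diagonals 4.
(2,4) attacks row 3 at column 4 and diagonals 3, 5.
(4,3) attacks row 3 at column 3 and diagonals 2, 4.
(5,5) attacks row 3 at column 5 and diagonals 3.
Attacked columns: {2, 3, 4, 5}. Safe: {1}.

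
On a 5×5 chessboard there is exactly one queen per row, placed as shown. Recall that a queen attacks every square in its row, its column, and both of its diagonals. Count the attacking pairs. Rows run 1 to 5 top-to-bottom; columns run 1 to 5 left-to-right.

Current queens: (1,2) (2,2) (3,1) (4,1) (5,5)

Same column: (1,2)–(2,2) (column 2); (3,1)–(4,1) (column 1).
Same diagonal: (2,2)–(3,1) (|2−3| = |2−1| = 1); (2,2)–(5,5) (|2−5| = |2−5| = 3).
Total attacking pairs: 4.

4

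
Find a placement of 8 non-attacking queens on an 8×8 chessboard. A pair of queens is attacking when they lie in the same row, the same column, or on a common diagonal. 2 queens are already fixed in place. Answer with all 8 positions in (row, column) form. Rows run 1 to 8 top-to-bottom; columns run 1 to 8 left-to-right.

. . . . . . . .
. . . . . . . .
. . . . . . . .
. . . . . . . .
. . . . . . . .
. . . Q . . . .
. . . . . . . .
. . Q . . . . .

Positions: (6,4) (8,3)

Row 1: attacked by (6,4)→{4}; (8,3)→{3}. Safe: 1, 2, 5, 6, 7, 8. Place at column 2.
Row 2: attacked by (1,2)→{1,2,3}; (6,4)→{4,8}; (8,3)→{3}. Safe: 5, 6, 7. Place at column 7.
Row 3: attacked by (1,2)→{2,4}; (2,7)→{6,7,8}; (6,4)→{1,4,7}; (8,3)→{3,8}. Safe: 5. Place at column 5.
Row 4: attacked by (1,2)→{2,5}; (2,7)→{5,7}; (3,5)→{4,5,6}; (6,4)→{2,4,6}; (8,3)→{3,7}. Safe: 1, 8. Place at column 8.
Row 5: attacked by (1,2)→{2,6}; (2,7)→{4,7}; (3,5)→{3,5,7}; (4,8)→{7,8}; (6,4)→{3,4,5}; (8,3)→{3,6}. Safe: 1. Place at column 1.
Row 7: attacked by (1,2)→{2,8}; (2,7)→{2,7}; (3,5)→{1,5}; (4,8)→{5,8}; (5,1)→{1,3}; (6,4)→{3,4,5}; (8,3)→{2,3,4}. Safe: 6. Place at column 6.
Columns [2, 7, 5, 8, 1, 4, 6, 3], r−c [-1, -5, -2, -4, 4, 2, 1, 5], r+c [3, 9, 8, 12, 6, 10, 13, 11] are all distinct, so no two queens attack.

(1,2) (2,7) (3,5) (4,8) (5,1) (6,4) (7,6) (8,3)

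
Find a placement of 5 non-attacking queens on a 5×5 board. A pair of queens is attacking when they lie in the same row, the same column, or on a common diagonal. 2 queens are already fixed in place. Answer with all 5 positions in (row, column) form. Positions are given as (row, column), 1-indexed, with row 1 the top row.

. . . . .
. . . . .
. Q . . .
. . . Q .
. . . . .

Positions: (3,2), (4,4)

(1,3) (2,5) (3,2) (4,4) (5,1)

Row 1: attacked by (3,2)→{2,4}; (4,4)→{1,4}. Safe: 3, 5. Place at column 3.
Row 2: attacked by (1,3)→{2,3,4}; (3,2)→{1,2,3}; (4,4)→{2,4}. Safe: 5. Place at column 5.
Row 5: attacked by (1,3)→{3}; (2,5)→{2,5}; (3,2)→{2,4}; (4,4)→{3,4,5}. Safe: 1. Place at column 1.
Columns [3, 5, 2, 4, 1], r−c [-2, -3, 1, 0, 4], r+c [4, 7, 5, 8, 6] are all distinct, so no two queens attack.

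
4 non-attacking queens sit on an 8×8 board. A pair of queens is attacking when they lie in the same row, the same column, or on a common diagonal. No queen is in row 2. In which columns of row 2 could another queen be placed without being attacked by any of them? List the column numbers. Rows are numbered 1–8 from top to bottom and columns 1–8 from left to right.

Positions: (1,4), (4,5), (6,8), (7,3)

columns 1, 2, 6

(1,4) attacks row 2 at column 4 and diagonals 3, 5.
(4,5) attacks row 2 at column 5 and diagonals 3, 7.
(6,8) attacks row 2 at column 8 and diagonals 4.
(7,3) attacks row 2 at column 3 and diagonals 8.
Attacked columns: {3, 4, 5, 7, 8}. Safe: {1, 2, 6}.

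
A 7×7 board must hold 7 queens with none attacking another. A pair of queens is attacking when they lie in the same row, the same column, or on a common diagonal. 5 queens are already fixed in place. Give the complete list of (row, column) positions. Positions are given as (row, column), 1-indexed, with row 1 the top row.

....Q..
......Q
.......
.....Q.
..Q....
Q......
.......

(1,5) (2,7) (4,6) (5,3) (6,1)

(1,5) (2,7) (3,2) (4,6) (5,3) (6,1) (7,4)

Row 3: attacked by (1,5)→{3,5,7}; (2,7)→{6,7}; (4,6)→{5,6,7}; (5,3)→{1,3,5}; (6,1)→{1,4}. Safe: 2. Place at column 2.
Row 7: attacked by (1,5)→{5}; (2,7)→{2,7}; (3,2)→{2,6}; (4,6)→{3,6}; (5,3)→{1,3,5}; (6,1)→{1,2}. Safe: 4. Place at column 4.
Columns [5, 7, 2, 6, 3, 1, 4], r−c [-4, -5, 1, -2, 2, 5, 3], r+c [6, 9, 5, 10, 8, 7, 11] are all distinct, so no two queens attack.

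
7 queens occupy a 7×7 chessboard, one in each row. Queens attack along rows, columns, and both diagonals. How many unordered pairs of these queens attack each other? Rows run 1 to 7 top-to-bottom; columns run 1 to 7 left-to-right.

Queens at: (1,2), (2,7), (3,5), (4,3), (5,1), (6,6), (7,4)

All columns are distinct and no two queens satisfy |Δrow| = |Δcol|, so no pair attacks.

0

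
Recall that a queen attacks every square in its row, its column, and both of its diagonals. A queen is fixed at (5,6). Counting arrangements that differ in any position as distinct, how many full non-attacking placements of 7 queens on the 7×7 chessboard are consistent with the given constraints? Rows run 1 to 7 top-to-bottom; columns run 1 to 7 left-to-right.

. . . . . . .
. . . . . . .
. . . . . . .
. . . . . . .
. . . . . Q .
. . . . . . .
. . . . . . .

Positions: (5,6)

Branch on row 1: col 1 → 1; col 3 → 1; col 4 → 2; col 5 → 1; col 7 → 1.
Sum: 1 + 1 + 2 + 1 + 1 = 6.

6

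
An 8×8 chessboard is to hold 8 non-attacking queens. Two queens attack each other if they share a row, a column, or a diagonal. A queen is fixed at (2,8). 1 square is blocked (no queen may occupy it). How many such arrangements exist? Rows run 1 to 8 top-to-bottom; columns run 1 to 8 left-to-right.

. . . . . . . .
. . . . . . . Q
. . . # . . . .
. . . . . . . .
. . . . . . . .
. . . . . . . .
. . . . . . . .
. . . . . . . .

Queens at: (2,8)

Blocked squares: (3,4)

Branch on row 1: col 1 → 0; col 2 → 1; col 3 → 0; col 4 → 3; col 5 → 0; col 6 → 1.
Sum: 0 + 1 + 0 + 3 + 0 + 1 = 5.

5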